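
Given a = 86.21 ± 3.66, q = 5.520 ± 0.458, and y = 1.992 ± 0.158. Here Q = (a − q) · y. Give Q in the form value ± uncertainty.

Let u = a − q = 80.69. δu = √(δa² + δq²) = √(13.4 + 0.210) = 3.69, so δu/u = 0.0457.
Q is then a monomial in u, y:
δQ/Q = √((δu/u)² + (1·δy/y)²) = √(0.00209 + 0.00629) = 0.0915
Q = 160.7, so δQ = 0.0915 × 160.7 = 14.7.

160.7 ± 14.7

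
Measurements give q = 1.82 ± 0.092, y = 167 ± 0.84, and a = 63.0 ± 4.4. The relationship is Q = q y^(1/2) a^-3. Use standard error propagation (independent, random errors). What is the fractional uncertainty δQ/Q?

Q is a product of powers, so relative uncertainties combine in quadrature:
  (1·δq/q)² = (1×0.0505)² = 0.00256;  (½·δy/y)² = (0.5×0.00503)² = 6.33e-06;  (-3·δa/a)² = (-3×0.0698)² = 0.0439
δQ/Q = √(0.0465) = 0.216

0.216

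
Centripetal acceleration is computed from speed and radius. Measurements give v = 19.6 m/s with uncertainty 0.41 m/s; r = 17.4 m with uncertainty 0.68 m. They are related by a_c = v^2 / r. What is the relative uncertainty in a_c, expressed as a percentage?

5.73%

For a monomial a_c ∝ v^2, r^-1, fractional errors add in quadrature:
  (2·δv/v)² = (2×0.0209)² = 0.00175;  (-1·δr/r)² = (-1×0.0391)² = 0.00153
δa_c/a_c = √(0.00328) = 0.0573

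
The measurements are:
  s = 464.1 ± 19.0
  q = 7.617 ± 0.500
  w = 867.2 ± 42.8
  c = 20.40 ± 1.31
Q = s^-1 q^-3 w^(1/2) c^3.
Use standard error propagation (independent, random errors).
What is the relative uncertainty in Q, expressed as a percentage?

Relative error in a monomial: (δQ/Q)² = Σ (nᵢ · δxᵢ/xᵢ)².
  (-1·δs/s)² = (-1×0.0409)² = 0.00168;  (-3·δq/q)² = (-3×0.0656)² = 0.0388;  (½·δw/w)² = (0.5×0.0494)² = 0.000609;  (3·δc/c)² = (3×0.0642)² = 0.0371
δQ/Q = √(0.0782) = 0.280

28.0%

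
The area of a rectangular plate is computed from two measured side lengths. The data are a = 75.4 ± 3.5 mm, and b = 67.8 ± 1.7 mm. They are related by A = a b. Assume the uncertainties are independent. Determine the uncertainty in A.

A is a product of powers, so relative uncertainties combine in quadrature:
  (1·δa/a)² = (1×0.0464)² = 0.00215;  (1·δb/b)² = (1×0.0251)² = 0.000629
δA/A = √(0.00278) = 0.0528
A = 5110 mm^2, so δA = 0.0528 × 5110 = 270 mm^2.

270 mm^2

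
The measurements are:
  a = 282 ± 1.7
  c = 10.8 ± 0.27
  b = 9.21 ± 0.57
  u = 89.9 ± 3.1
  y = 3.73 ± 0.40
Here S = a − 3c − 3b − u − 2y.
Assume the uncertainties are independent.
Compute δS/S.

Each term contributes (cᵢ δxᵢ)² to (δS)²:
  (δa)² = 2.89;  (3·δc)² = 0.656;  (3·δb)² = 2.92;  (δu)² = 9.61;  (2·δy)² = 0.640
δS = √(16.7) = 4.09
S = 125, so δS/S = 4.09/125 = 0.0328.

0.0328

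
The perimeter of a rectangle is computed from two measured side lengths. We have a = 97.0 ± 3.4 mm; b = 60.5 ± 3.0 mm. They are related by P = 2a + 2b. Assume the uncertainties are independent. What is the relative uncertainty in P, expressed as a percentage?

2.88%

P is a linear combination, so absolute uncertainties add in quadrature:
  (2·δa)² = 46.2;  (2·δb)² = 36.0
δP = √(82.2) = 9.07 mm
P = 315 mm, so δP/P = 9.07/315 = 0.0288.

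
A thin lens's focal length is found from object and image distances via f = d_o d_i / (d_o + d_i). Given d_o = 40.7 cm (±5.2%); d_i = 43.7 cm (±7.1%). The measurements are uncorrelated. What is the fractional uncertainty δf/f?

0.0436

∂f/∂d_o = (d_i/(d_o+d_i))² = 0.268;  ∂f/∂d_i = (d_o/(d_o+d_i))² = 0.233
δf = √((∂f/∂d_o · δd_o)² + (∂f/∂d_i · δd_i)²) = √(0.322 + 0.521) = 0.918 cm
f = 21.1 cm, so δf/f = 0.918/21.1 = 0.0436.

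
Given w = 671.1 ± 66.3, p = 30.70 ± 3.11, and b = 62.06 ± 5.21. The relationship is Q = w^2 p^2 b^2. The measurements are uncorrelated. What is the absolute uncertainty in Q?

Relative error in a monomial: (δQ/Q)² = Σ (nᵢ · δxᵢ/xᵢ)².
  (2·δw/w)² = (2×0.0988)² = 0.0390;  (2·δp/p)² = (2×0.101)² = 0.0410;  (2·δb/b)² = (2×0.0840)² = 0.0282
δQ/Q = √(0.108) = 0.329
Q = 1.635e+12, so δQ = 0.329 × 1.635e+12 = 5.38e+11.

5.38e+11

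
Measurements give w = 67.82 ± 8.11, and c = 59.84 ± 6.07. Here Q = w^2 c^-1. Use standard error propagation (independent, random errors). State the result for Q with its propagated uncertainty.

76.86 ± 20.0

Each factor contributes (exponent × relative error)² to (δQ/Q)²:
  (2·δw/w)² = (2×0.120)² = 0.0572;  (-1·δc/c)² = (-1×0.101)² = 0.0103
δQ/Q = √(0.0675) = 0.260
Q = 76.86, so δQ = 0.260 × 76.86 = 20.0.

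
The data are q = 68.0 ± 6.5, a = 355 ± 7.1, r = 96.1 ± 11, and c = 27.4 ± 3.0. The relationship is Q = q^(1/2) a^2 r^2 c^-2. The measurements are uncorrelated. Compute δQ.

4.13e+06

For a monomial Q ∝ q^(1/2), a^2, r^2, c^-2, fractional errors add in quadrature:
  (½·δq/q)² = (0.5×0.0956)² = 0.00228;  (2·δa/a)² = (2×0.0200)² = 0.00160;  (2·δr/r)² = (2×0.114)² = 0.0524;  (-2·δc/c)² = (-2×0.109)² = 0.0480
δQ/Q = √(0.104) = 0.323
Q = 1.28e+07, so δQ = 0.323 × 1.28e+07 = 4.13e+06.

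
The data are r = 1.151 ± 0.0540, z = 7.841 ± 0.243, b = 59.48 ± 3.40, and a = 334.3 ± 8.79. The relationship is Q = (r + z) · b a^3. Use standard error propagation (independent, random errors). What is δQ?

2.02e+09

Let u = r + z = 8.992. δu = √(δr² + δz²) = √(0.00292 + 0.0590) = 0.249, so δu/u = 0.0277.
Q is then a monomial in u, b, a:
δQ/Q = √((δu/u)² + (1·δb/b)² + (3·δa/a)²) = √(0.000766 + 0.00327 + 0.00622) = 0.101
Q = 1.998e+10, so δQ = 0.101 × 1.998e+10 = 2.02e+09.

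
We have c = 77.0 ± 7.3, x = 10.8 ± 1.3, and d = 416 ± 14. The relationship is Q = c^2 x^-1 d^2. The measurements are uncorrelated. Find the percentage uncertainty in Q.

23.4%

Q is a product of powers, so relative uncertainties combine in quadrature:
  (2·δc/c)² = (2×0.0948)² = 0.0360;  (-1·δx/x)² = (-1×0.120)² = 0.0145;  (2·δd/d)² = (2×0.0337)² = 0.00453
δQ/Q = √(0.0550) = 0.234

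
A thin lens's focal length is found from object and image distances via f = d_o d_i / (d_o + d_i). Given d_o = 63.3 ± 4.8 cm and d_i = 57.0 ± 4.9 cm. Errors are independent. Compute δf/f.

0.0578

∂f/∂d_o = (d_i/(d_o+d_i))² = 0.225;  ∂f/∂d_i = (d_o/(d_o+d_i))² = 0.277
δf = √((∂f/∂d_o · δd_o)² + (∂f/∂d_i · δd_i)²) = √(1.16 + 1.84) = 1.73 cm
f = 30.0 cm, so δf/f = 1.73/30.0 = 0.0578.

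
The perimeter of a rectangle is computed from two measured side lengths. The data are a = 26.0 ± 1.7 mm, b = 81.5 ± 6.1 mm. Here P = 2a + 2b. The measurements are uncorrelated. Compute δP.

Absolute uncertainties add in quadrature for a linear combination:
  (2·δa)² = 11.6;  (2·δb)² = 149
δP = √(160) = 12.7 mm

12.7 mm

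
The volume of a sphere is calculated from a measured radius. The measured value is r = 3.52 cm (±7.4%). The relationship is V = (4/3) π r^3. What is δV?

40.6 cm^3

Products/powers → add relative errors in quadrature, weighted by exponent:
  (3·δr/r)² = (3×0.0740)² = 0.0493
δV/V = √(0.0493) = 0.222
V = 183 cm^3, so δV = 0.222 × 183 = 40.6 cm^3.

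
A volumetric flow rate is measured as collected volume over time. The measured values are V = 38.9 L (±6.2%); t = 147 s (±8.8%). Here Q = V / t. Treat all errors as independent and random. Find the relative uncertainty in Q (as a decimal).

For a monomial Q ∝ V, t^-1, fractional errors add in quadrature:
  (1·δV/V)² = (1×0.0620)² = 0.00384;  (-1·δt/t)² = (-1×0.0880)² = 0.00774
δQ/Q = √(0.0116) = 0.108

0.108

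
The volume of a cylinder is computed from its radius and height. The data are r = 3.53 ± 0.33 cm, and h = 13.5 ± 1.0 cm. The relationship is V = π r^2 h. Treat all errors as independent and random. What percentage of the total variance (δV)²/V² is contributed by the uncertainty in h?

(δV/V)² = (2·δr/r)² + (1·δh/h)²
  r term: (2×0.0935)² = 0.0350
  h term: (1×0.0741)² = 0.00549
Total = 0.0404. Share from h = 0.00549/0.0404 = 0.136.

13.6%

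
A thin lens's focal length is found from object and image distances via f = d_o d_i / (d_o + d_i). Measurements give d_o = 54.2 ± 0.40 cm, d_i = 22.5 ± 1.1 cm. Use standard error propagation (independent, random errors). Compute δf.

∂f/∂d_o = (d_i/(d_o+d_i))² = 0.0861;  ∂f/∂d_i = (d_o/(d_o+d_i))² = 0.499
δf = √((∂f/∂d_o · δd_o)² + (∂f/∂d_i · δd_i)²) = √(0.00118 + 0.302) = 0.550 cm

0.550 cm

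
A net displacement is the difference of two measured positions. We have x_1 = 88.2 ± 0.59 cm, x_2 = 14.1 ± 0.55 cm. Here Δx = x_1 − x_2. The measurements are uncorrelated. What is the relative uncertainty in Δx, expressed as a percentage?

Δx is a linear combination, so absolute uncertainties add in quadrature:
  (δx_1)² = 0.348;  (δx_2)² = 0.303
δΔx = √(0.651) = 0.807 cm
Δx = 74.1 cm, so δΔx/Δx = 0.807/74.1 = 0.0109.

1.09%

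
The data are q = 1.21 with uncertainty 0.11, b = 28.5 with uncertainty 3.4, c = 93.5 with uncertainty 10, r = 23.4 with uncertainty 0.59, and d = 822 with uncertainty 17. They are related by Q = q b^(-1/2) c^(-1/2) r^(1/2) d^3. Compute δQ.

Q is a product of powers, so relative uncertainties combine in quadrature:
  (1·δq/q)² = (1×0.0909)² = 0.00826;  (−½·δb/b)² = (-0.5×0.119)² = 0.00356;  (−½·δc/c)² = (-0.5×0.107)² = 0.00286;  (½·δr/r)² = (0.5×0.0252)² = 0.000159;  (3·δd/d)² = (3×0.0207)² = 0.00385
δQ/Q = √(0.0187) = 0.137
Q = 6.3e+07, so δQ = 0.137 × 6.3e+07 = 8.61e+06.

8.61e+06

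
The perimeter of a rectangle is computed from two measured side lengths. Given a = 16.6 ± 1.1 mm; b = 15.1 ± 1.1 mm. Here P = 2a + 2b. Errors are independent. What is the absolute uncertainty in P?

3.11 mm

Absolute uncertainties add in quadrature for a linear combination:
  (2·δa)² = 4.84;  (2·δb)² = 4.84
δP = √(9.68) = 3.11 mm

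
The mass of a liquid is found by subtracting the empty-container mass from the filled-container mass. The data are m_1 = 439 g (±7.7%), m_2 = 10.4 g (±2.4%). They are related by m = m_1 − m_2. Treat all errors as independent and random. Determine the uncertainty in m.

33.8 g

Absolute uncertainties add in quadrature for a linear combination:
  (δm_1)² = 1140;  (δm_2)² = 0.0623
δm = √(1140) = 33.8 g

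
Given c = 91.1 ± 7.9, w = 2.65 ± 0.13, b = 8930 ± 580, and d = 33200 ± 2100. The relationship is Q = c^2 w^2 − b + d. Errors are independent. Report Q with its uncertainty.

82600 ± 11800

Let p = c^2·w^2 = 58300. δp/p = √((2·δc/c)² + (2·δw/w)²) = √(0.0301 + 0.00963) = 0.199, so δp = 11600.
Q = p − b + d: δQ = √(δp² + δb² + δd²) = √(1.35e+08 + 3.36e+05 + 4.41e+06) = 11800
Q = 82600.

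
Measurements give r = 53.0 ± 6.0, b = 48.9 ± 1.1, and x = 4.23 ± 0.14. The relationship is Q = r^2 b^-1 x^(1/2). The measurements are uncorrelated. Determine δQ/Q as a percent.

Products/powers → add relative errors in quadrature, weighted by exponent:
  (2·δr/r)² = (2×0.113)² = 0.0513;  (-1·δb/b)² = (-1×0.0225)² = 0.000506;  (½·δx/x)² = (0.5×0.0331)² = 0.000274
δQ/Q = √(0.0520) = 0.228

22.8%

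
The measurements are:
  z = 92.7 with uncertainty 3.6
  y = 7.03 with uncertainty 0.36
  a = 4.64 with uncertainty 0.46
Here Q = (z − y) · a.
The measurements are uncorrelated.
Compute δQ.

42.8

Let u = z − y = 85.7. δu = √(δz² + δy²) = √(13.0 + 0.130) = 3.62, so δu/u = 0.0422.
Q is then a monomial in u, a:
δQ/Q = √((δu/u)² + (1·δa/a)²) = √(0.00178 + 0.00983) = 0.108
Q = 398, so δQ = 0.108 × 398 = 42.8.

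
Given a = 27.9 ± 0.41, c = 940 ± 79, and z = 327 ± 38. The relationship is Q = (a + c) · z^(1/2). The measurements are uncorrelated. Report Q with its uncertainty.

17500 ± 1750

Let u = a + c = 968. δu = √(δa² + δc²) = √(0.168 + 6240) = 79.0, so δu/u = 0.0816.
Q is then a monomial in u, z:
δQ/Q = √((δu/u)² + (½·δz/z)²) = √(0.00666 + 0.00338) = 0.100
Q = 17500, so δQ = 0.100 × 17500 = 1750.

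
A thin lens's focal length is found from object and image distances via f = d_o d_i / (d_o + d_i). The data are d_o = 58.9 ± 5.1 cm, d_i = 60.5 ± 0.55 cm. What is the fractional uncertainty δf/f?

0.0441

∂f/∂d_o = (d_i/(d_o+d_i))² = 0.257;  ∂f/∂d_i = (d_o/(d_o+d_i))² = 0.243
δf = √((∂f/∂d_o · δd_o)² + (∂f/∂d_i · δd_i)²) = √(1.71 + 0.0179) = 1.32 cm
f = 29.8 cm, so δf/f = 1.32/29.8 = 0.0441.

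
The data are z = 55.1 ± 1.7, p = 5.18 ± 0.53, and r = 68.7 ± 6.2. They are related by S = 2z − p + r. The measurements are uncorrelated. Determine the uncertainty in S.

7.09

S is a linear combination, so absolute uncertainties add in quadrature:
  (2·δz)² = 11.6;  (δp)² = 0.281;  (δr)² = 38.4
δS = √(50.3) = 7.09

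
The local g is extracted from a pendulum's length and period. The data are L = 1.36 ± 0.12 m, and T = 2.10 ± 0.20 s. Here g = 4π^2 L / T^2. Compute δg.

2.56 m/s^2

Since g is a product/quotient, work with relative uncertainties:
  (1·δL/L)² = (1×0.0882)² = 0.00779;  (-2·δT/T)² = (-2×0.0952)² = 0.0363
δg/g = √(0.0441) = 0.210
g = 12.2 m/s^2, so δg = 0.210 × 12.2 = 2.56 m/s^2.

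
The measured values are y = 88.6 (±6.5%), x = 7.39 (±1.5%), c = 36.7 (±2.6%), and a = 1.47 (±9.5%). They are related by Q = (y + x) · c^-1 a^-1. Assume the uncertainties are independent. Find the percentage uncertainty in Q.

Let u = y + x = 96.0. δu = √(δy² + δx²) = √(33.2 + 0.0123) = 5.76, so δu/u = 0.0600.
Q is then a monomial in u, c, a:
δQ/Q = √((δu/u)² + (-1·δc/c)² + (-1·δa/a)²) = √(0.00360 + 0.000676 + 0.00903) = 0.115

11.5%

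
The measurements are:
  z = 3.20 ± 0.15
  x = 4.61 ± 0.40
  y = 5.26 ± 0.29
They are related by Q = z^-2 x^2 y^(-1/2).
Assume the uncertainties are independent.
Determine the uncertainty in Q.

0.180

Relative error in a monomial: (δQ/Q)² = Σ (nᵢ · δxᵢ/xᵢ)².
  (-2·δz/z)² = (-2×0.0469)² = 0.00879;  (2·δx/x)² = (2×0.0868)² = 0.0301;  (−½·δy/y)² = (-0.5×0.0551)² = 0.000760
δQ/Q = √(0.0397) = 0.199
Q = 0.905, so δQ = 0.199 × 0.905 = 0.180.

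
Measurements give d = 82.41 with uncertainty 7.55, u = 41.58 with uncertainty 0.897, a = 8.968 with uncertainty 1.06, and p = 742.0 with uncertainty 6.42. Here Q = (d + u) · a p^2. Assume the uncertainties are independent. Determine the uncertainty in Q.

Let w = d + u = 124.0. δw = √(δd² + δu²) = √(57.0 + 0.805) = 7.60, so δw/w = 0.0613.
Q is then a monomial in w, a, p:
δQ/Q = √((δw/w)² + (1·δa/a)² + (2·δp/p)²) = √(0.00376 + 0.0140 + 0.000299) = 0.134
Q = 6.122e+08, so δQ = 0.134 × 6.122e+08 = 8.22e+07.

8.22e+07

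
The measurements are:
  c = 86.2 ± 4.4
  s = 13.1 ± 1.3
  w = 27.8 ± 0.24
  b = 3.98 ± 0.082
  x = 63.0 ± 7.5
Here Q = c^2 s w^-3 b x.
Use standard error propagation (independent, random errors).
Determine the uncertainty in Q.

214

Q is a product of powers, so relative uncertainties combine in quadrature:
  (2·δc/c)² = (2×0.0510)² = 0.0104;  (1·δs/s)² = (1×0.0992)² = 0.00985;  (-3·δw/w)² = (-3×0.00863)² = 0.000671;  (1·δb/b)² = (1×0.0206)² = 0.000424;  (1·δx/x)² = (1×0.119)² = 0.0142
δQ/Q = √(0.0355) = 0.189
Q = 1140, so δQ = 0.189 × 1140 = 214.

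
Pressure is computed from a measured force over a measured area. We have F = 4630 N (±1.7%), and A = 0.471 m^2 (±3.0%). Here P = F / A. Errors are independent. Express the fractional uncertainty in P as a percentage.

Relative error in a monomial: (δP/P)² = Σ (nᵢ · δxᵢ/xᵢ)².
  (1·δF/F)² = (1×0.0170)² = 0.000289;  (-1·δA/A)² = (-1×0.0300)² = 0.000900
δP/P = √(0.00119) = 0.0345

3.45%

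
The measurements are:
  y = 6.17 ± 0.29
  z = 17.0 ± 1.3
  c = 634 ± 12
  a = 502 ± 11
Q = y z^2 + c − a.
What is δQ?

Let p = y·z^2 = 1780. δp/p = √((1·δy/y)² + (2·δz/z)²) = √(0.00221 + 0.0234) = 0.160, so δp = 285.
Q = p + c − a: δQ = √(δp² + δc² + δa²) = √(81400 + 144 + 121) = 286

286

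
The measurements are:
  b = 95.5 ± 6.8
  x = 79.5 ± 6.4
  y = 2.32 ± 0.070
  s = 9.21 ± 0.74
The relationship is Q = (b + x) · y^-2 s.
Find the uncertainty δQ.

34.1

Let u = b + x = 175. δu = √(δb² + δx²) = √(46.2 + 41.0) = 9.34, so δu/u = 0.0534.
Q is then a monomial in u, y, s:
δQ/Q = √((δu/u)² + (-2·δy/y)² + (1·δs/s)²) = √(0.00285 + 0.00364 + 0.00646) = 0.114
Q = 299, so δQ = 0.114 × 299 = 34.1.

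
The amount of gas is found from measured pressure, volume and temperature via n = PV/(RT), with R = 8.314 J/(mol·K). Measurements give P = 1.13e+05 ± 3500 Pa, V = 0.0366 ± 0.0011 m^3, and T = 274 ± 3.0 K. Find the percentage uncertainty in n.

Products/powers → add relative errors in quadrature, weighted by exponent:
  (1·δP/P)² = (1×0.0310)² = 0.000959;  (1·δV/V)² = (1×0.0301)² = 0.000903;  (-1·δT/T)² = (-1×0.0109)² = 0.000120
δn/n = √(0.00198) = 0.0445

4.45%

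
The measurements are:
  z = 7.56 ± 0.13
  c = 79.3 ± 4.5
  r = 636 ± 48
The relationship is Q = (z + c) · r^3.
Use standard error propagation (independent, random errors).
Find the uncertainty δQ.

5.19e+09

Let u = z + c = 86.9. δu = √(δz² + δc²) = √(0.0169 + 20.2) = 4.50, so δu/u = 0.0518.
Q is then a monomial in u, r:
δQ/Q = √((δu/u)² + (3·δr/r)²) = √(0.00269 + 0.0513) = 0.232
Q = 2.23e+10, so δQ = 0.232 × 2.23e+10 = 5.19e+09.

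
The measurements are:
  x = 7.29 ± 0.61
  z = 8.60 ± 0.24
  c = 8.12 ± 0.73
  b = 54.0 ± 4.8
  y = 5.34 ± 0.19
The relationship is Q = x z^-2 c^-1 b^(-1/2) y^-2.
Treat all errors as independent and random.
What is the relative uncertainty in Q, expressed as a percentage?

For a monomial Q ∝ x, z^-2, c^-1, b^(-1/2), y^-2, fractional errors add in quadrature:
  (1·δx/x)² = (1×0.0837)² = 0.00700;  (-2·δz/z)² = (-2×0.0279)² = 0.00312;  (-1·δc/c)² = (-1×0.0899)² = 0.00808;  (−½·δb/b)² = (-0.5×0.0889)² = 0.00198;  (-2·δy/y)² = (-2×0.0356)² = 0.00506
δQ/Q = √(0.0252) = 0.159

15.9%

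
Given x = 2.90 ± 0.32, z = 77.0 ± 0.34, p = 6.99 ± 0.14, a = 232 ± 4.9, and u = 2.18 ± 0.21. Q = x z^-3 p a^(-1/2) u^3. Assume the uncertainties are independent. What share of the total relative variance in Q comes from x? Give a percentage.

(δQ/Q)² = (1·δx/x)² + (-3·δz/z)² + (1·δp/p)² + (−½·δa/a)² + (3·δu/u)²
  x term: (1×0.110)² = 0.0122
  z term: (-3×0.00442)² = 0.000175
  p term: (1×0.0200)² = 0.000401
  a term: (-0.5×0.0211)² = 0.000112
  u term: (3×0.0963)² = 0.0835
Total = 0.0964. Share from x = 0.0122/0.0964 = 0.126.

12.6%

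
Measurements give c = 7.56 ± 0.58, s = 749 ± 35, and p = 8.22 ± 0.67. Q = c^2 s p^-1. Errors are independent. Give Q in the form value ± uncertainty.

Relative error in a monomial: (δQ/Q)² = Σ (nᵢ · δxᵢ/xᵢ)².
  (2·δc/c)² = (2×0.0767)² = 0.0235;  (1·δs/s)² = (1×0.0467)² = 0.00218;  (-1·δp/p)² = (-1×0.0815)² = 0.00664
δQ/Q = √(0.0324) = 0.180
Q = 5210, so δQ = 0.180 × 5210 = 937.

5210 ± 937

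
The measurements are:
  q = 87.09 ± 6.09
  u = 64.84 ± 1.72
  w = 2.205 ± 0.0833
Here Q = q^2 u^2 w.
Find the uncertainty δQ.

Relative error in a monomial: (δQ/Q)² = Σ (nᵢ · δxᵢ/xᵢ)².
  (2·δq/q)² = (2×0.0699)² = 0.0196;  (2·δu/u)² = (2×0.0265)² = 0.00281;  (1·δw/w)² = (1×0.0378)² = 0.00143
δQ/Q = √(0.0238) = 0.154
Q = 7.031e+07, so δQ = 0.154 × 7.031e+07 = 1.08e+07.

1.08e+07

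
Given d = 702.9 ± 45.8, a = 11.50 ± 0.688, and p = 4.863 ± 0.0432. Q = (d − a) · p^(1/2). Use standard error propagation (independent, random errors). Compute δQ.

Let u = d − a = 691.4. δu = √(δd² + δa²) = √(2100 + 0.473) = 45.8, so δu/u = 0.0662.
Q is then a monomial in u, p:
δQ/Q = √((δu/u)² + (½·δp/p)²) = √(0.00439 + 1.97e-05) = 0.0664
Q = 1525, so δQ = 0.0664 × 1525 = 101.

101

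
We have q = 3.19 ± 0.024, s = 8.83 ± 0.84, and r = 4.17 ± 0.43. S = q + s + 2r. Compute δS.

1.20

Sums and differences: (δS)² = Σ (cᵢ δxᵢ)².
  (δq)² = 0.000576;  (δs)² = 0.706;  (2·δr)² = 0.740
δS = √(1.45) = 1.20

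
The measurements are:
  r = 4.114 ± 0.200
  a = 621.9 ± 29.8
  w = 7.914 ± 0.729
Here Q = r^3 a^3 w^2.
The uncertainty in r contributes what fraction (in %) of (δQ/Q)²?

28.0%

(δQ/Q)² = (3·δr/r)² + (3·δa/a)² + (2·δw/w)²
  r term: (3×0.0486)² = 0.0213
  a term: (3×0.0479)² = 0.0207
  w term: (2×0.0921)² = 0.0339
Total = 0.0759. Share from r = 0.0213/0.0759 = 0.280.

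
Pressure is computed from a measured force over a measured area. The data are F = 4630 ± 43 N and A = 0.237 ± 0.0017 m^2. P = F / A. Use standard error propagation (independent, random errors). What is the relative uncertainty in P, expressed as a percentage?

1.17%

For a monomial P ∝ F, A^-1, fractional errors add in quadrature:
  (1·δF/F)² = (1×0.00929)² = 8.63e-05;  (-1·δA/A)² = (-1×0.00717)² = 5.15e-05
δP/P = √(0.000138) = 0.0117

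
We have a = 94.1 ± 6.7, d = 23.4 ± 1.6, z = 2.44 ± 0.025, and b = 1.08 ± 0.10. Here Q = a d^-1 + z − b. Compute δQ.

0.410

Let p = a·d^-1 = 4.02. δp/p = √((1·δa/a)² + (-1·δd/d)²) = √(0.00507 + 0.00468) = 0.0987, so δp = 0.397.
Q = p + z − b: δQ = √(δp² + δz² + δb²) = √(0.158 + 0.000625 + 0.0100) = 0.410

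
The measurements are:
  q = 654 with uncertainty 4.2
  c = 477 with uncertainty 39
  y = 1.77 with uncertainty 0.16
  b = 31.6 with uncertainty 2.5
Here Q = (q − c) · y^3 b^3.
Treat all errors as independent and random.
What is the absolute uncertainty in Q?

Let u = q − c = 177. δu = √(δq² + δc²) = √(17.6 + 1520) = 39.2, so δu/u = 0.222.
Q is then a monomial in u, y, b:
δQ/Q = √((δu/u)² + (3·δy/y)² + (3·δb/b)²) = √(0.0491 + 0.0735 + 0.0563) = 0.423
Q = 3.1e+07, so δQ = 0.423 × 3.1e+07 = 1.31e+07.

1.31e+07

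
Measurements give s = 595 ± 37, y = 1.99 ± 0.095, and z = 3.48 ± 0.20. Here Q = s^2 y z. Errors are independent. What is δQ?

3.56e+05

Relative error in a monomial: (δQ/Q)² = Σ (nᵢ · δxᵢ/xᵢ)².
  (2·δs/s)² = (2×0.0622)² = 0.0155;  (1·δy/y)² = (1×0.0477)² = 0.00228;  (1·δz/z)² = (1×0.0575)² = 0.00330
δQ/Q = √(0.0210) = 0.145
Q = 2.45e+06, so δQ = 0.145 × 2.45e+06 = 3.56e+05.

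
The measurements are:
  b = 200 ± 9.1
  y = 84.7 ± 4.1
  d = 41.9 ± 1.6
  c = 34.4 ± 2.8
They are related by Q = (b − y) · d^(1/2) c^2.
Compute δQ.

Let u = b − y = 115. δu = √(δb² + δy²) = √(82.8 + 16.8) = 9.98, so δu/u = 0.0866.
Q is then a monomial in u, d, c:
δQ/Q = √((δu/u)² + (½·δd/d)² + (2·δc/c)²) = √(0.00749 + 0.000365 + 0.0265) = 0.185
Q = 8.83e+05, so δQ = 0.185 × 8.83e+05 = 1.64e+05.

1.64e+05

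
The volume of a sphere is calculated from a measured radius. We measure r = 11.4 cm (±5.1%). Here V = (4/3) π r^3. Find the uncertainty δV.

V is a product of powers, so relative uncertainties combine in quadrature:
  (3·δr/r)² = (3×0.0510)² = 0.0234
δV/V = √(0.0234) = 0.153
V = 6210 cm^3, so δV = 0.153 × 6210 = 949 cm^3.

949 cm^3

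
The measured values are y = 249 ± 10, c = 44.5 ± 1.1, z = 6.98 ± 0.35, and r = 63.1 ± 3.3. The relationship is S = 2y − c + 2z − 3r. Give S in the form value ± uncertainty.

278 ± 22.4

Sums and differences: (δS)² = Σ (cᵢ δxᵢ)².
  (2·δy)² = 400;  (δc)² = 1.21;  (2·δz)² = 0.490;  (3·δr)² = 98.0
δS = √(500) = 22.4
S = 278.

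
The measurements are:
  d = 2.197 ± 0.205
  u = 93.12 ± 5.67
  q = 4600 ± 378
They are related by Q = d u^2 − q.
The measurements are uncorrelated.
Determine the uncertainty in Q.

Let p = d·u^2 = 19050. δp/p = √((1·δd/d)² + (2·δu/u)²) = √(0.00871 + 0.0148) = 0.153, so δp = 2920.
Q = p − q: δQ = √(δp² + δq²) = √(8.54e+06 + 1.43e+05) = 2950

2950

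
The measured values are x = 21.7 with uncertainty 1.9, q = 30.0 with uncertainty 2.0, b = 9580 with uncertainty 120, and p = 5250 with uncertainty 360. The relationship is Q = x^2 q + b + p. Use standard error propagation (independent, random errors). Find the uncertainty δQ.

2670

Let w = x^2·q = 14100. δw/w = √((2·δx/x)² + (1·δq/q)²) = √(0.0307 + 0.00444) = 0.187, so δw = 2650.
Q = w + b + p: δQ = √(δw² + δb² + δp²) = √(7.01e+06 + 14400 + 1.3e+05) = 2670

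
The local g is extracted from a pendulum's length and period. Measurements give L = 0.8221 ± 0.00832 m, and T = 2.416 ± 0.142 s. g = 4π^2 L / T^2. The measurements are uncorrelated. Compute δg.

0.656 m/s^2

For a monomial g ∝ L, T^-2, fractional errors add in quadrature:
  (1·δL/L)² = (1×0.0101)² = 0.000102;  (-2·δT/T)² = (-2×0.0588)² = 0.0138
δg/g = √(0.0139) = 0.118
g = 5.560 m/s^2, so δg = 0.118 × 5.560 = 0.656 m/s^2.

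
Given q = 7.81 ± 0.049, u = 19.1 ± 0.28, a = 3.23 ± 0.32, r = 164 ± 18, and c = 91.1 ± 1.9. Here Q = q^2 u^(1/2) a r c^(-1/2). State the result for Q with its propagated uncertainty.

14800 ± 2200

Each factor contributes (exponent × relative error)² to (δQ/Q)²:
  (2·δq/q)² = (2×0.00627)² = 0.000157;  (½·δu/u)² = (0.5×0.0147)² = 5.37e-05;  (1·δa/a)² = (1×0.0991)² = 0.00982;  (1·δr/r)² = (1×0.110)² = 0.0120;  (−½·δc/c)² = (-0.5×0.0209)² = 0.000109
δQ/Q = √(0.0222) = 0.149
Q = 14800, so δQ = 0.149 × 14800 = 2200.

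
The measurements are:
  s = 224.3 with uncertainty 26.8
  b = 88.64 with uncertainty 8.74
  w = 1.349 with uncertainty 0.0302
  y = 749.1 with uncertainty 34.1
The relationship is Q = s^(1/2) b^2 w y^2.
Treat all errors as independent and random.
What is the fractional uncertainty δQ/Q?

Q is a product of powers, so relative uncertainties combine in quadrature:
  (½·δs/s)² = (0.5×0.119)² = 0.00357;  (2·δb/b)² = (2×0.0986)² = 0.0389;  (1·δw/w)² = (1×0.0224)² = 0.000501;  (2·δy/y)² = (2×0.0455)² = 0.00829
δQ/Q = √(0.0512) = 0.226

0.226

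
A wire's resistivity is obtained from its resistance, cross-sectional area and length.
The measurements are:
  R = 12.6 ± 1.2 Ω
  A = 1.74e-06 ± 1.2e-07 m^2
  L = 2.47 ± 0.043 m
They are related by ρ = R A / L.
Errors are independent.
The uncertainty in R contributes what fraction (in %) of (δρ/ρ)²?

(δρ/ρ)² = (1·δR/R)² + (1·δA/A)² + (-1·δL/L)²
  R term: (1×0.0952)² = 0.00907
  A term: (1×0.0690)² = 0.00476
  L term: (-1×0.0174)² = 0.000303
Total = 0.0141. Share from R = 0.00907/0.0141 = 0.642.

64.2%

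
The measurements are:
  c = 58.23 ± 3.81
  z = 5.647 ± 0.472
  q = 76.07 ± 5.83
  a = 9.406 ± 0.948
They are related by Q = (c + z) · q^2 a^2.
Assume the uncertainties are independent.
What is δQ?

Let u = c + z = 63.88. δu = √(δc² + δz²) = √(14.5 + 0.223) = 3.84, so δu/u = 0.0601.
Q is then a monomial in u, q, a:
δQ/Q = √((δu/u)² + (2·δq/q)² + (2·δa/a)²) = √(0.00361 + 0.0235 + 0.0406) = 0.260
Q = 3.27e+07, so δQ = 0.260 × 3.27e+07 = 8.51e+06.

8.51e+06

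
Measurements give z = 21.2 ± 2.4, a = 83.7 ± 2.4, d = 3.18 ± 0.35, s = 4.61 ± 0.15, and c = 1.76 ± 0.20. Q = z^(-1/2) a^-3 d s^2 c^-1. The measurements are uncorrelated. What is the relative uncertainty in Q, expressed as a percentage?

20.0%

Relative error in a monomial: (δQ/Q)² = Σ (nᵢ · δxᵢ/xᵢ)².
  (−½·δz/z)² = (-0.5×0.113)² = 0.00320;  (-3·δa/a)² = (-3×0.0287)² = 0.00740;  (1·δd/d)² = (1×0.110)² = 0.0121;  (2·δs/s)² = (2×0.0325)² = 0.00423;  (-1·δc/c)² = (-1×0.114)² = 0.0129
δQ/Q = √(0.0399) = 0.200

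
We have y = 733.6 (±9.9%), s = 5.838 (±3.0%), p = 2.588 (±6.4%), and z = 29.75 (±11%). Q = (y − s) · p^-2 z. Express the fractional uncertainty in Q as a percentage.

19.6%

Let u = y − s = 727.8. δu = √(δy² + δs²) = √(5270 + 0.0307) = 72.6, so δu/u = 0.0998.
Q is then a monomial in u, p, z:
δQ/Q = √((δu/u)² + (-2·δp/p)² + (1·δz/z)²) = √(0.00996 + 0.0164 + 0.0121) = 0.196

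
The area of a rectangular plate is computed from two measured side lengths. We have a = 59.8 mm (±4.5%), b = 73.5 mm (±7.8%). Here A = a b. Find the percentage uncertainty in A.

9.00%

Relative error in a monomial: (δA/A)² = Σ (nᵢ · δxᵢ/xᵢ)².
  (1·δa/a)² = (1×0.0450)² = 0.00202;  (1·δb/b)² = (1×0.0780)² = 0.00608
δA/A = √(0.00811) = 0.0900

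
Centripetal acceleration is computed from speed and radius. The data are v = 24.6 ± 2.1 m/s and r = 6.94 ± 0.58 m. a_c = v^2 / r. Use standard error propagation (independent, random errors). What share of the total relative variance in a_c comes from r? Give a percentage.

(δa_c/a_c)² = (2·δv/v)² + (-1·δr/r)²
  v term: (2×0.0854)² = 0.0291
  r term: (-1×0.0836)² = 0.00698
Total = 0.0361. Share from r = 0.00698/0.0361 = 0.193.

19.3%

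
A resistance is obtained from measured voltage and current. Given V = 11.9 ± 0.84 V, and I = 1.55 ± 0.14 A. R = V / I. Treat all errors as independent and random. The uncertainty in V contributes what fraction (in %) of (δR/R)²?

(δR/R)² = (1·δV/V)² + (-1·δI/I)²
  V term: (1×0.0706)² = 0.00498
  I term: (-1×0.0903)² = 0.00816
Total = 0.0131. Share from V = 0.00498/0.0131 = 0.379.

37.9%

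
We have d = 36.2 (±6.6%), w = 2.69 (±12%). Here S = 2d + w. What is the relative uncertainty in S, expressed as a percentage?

6.38%

For a sum/difference, combine absolute errors in quadrature:
  (2·δd)² = 22.8;  (δw)² = 0.104
δS = √(22.9) = 4.79
S = 75.1, so δS/S = 4.79/75.1 = 0.0638.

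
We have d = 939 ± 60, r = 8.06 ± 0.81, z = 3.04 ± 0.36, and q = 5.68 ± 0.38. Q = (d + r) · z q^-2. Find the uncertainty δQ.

Let u = d + r = 947. δu = √(δd² + δr²) = √(3600 + 0.656) = 60.0, so δu/u = 0.0634.
Q is then a monomial in u, z, q:
δQ/Q = √((δu/u)² + (1·δz/z)² + (-2·δq/q)²) = √(0.00401 + 0.0140 + 0.0179) = 0.190
Q = 89.2, so δQ = 0.190 × 89.2 = 16.9.

16.9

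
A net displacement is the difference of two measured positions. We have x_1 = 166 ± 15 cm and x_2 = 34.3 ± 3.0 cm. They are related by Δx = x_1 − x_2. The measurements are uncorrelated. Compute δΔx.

Each term contributes (cᵢ δxᵢ)² to (δΔx)²:
  (δx_1)² = 225;  (δx_2)² = 9.00
δΔx = √(234) = 15.3 cm

15.3 cm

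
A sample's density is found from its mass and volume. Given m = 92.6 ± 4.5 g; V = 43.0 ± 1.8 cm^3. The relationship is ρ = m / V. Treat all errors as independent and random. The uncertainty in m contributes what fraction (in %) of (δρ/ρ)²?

57.4%

(δρ/ρ)² = (1·δm/m)² + (-1·δV/V)²
  m term: (1×0.0486)² = 0.00236
  V term: (-1×0.0419)² = 0.00175
Total = 0.00411. Share from m = 0.00236/0.00411 = 0.574.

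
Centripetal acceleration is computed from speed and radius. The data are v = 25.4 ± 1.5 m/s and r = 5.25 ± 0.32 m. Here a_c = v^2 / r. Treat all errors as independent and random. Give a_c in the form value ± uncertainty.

123 ± 16.3 m/s^2

a_c is a product of powers, so relative uncertainties combine in quadrature:
  (2·δv/v)² = (2×0.0591)² = 0.0140;  (-1·δr/r)² = (-1×0.0610)² = 0.00372
δa_c/a_c = √(0.0177) = 0.133
a_c = 123 m/s^2, so δa_c = 0.133 × 123 = 16.3 m/s^2.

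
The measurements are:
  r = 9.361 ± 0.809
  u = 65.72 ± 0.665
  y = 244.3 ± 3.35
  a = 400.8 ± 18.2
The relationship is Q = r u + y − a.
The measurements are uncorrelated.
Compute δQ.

56.6

Let p = r·u = 615.2. δp/p = √((1·δr/r)² + (1·δu/u)²) = √(0.00747 + 0.000102) = 0.0870, so δp = 53.5.
Q = p + y − a: δQ = √(δp² + δy² + δa²) = √(2870 + 11.2 + 331) = 56.6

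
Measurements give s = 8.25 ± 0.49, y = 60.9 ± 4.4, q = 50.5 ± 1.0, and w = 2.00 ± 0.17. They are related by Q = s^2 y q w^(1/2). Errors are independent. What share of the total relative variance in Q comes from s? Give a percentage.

(δQ/Q)² = (2·δs/s)² + (1·δy/y)² + (1·δq/q)² + (½·δw/w)²
  s term: (2×0.0594)² = 0.0141
  y term: (1×0.0722)² = 0.00522
  q term: (1×0.0198)² = 0.000392
  w term: (0.5×0.0850)² = 0.00181
Total = 0.0215. Share from s = 0.0141/0.0215 = 0.655.

65.5%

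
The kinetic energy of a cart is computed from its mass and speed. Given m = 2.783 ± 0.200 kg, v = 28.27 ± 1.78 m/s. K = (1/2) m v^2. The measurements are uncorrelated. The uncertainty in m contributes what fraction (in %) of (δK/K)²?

(δK/K)² = (1·δm/m)² + (2·δv/v)²
  m term: (1×0.0719)² = 0.00516
  v term: (2×0.0630)² = 0.0159
Total = 0.0210. Share from m = 0.00516/0.0210 = 0.246.

24.6%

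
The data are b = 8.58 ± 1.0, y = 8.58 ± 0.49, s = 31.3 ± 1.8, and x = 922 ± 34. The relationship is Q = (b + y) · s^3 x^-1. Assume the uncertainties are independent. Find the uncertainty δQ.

107

Let u = b + y = 17.2. δu = √(δb² + δy²) = √(1.00 + 0.240) = 1.11, so δu/u = 0.0649.
Q is then a monomial in u, s, x:
δQ/Q = √((δu/u)² + (3·δs/s)² + (-1·δx/x)²) = √(0.00421 + 0.0298 + 0.00136) = 0.188
Q = 571, so δQ = 0.188 × 571 = 107.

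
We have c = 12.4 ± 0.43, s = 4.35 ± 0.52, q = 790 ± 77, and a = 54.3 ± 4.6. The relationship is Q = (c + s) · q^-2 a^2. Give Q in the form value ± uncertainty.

0.0791 ± 0.0207

Let u = c + s = 16.8. δu = √(δc² + δs²) = √(0.185 + 0.270) = 0.675, so δu/u = 0.0403.
Q is then a monomial in u, q, a:
δQ/Q = √((δu/u)² + (-2·δq/q)² + (2·δa/a)²) = √(0.00162 + 0.0380 + 0.0287) = 0.261
Q = 0.0791, so δQ = 0.261 × 0.0791 = 0.0207.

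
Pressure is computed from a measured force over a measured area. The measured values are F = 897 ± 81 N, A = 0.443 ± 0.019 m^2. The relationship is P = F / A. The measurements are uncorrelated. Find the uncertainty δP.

202 Pa

Each factor contributes (exponent × relative error)² to (δP/P)²:
  (1·δF/F)² = (1×0.0903)² = 0.00815;  (-1·δA/A)² = (-1×0.0429)² = 0.00184
δP/P = √(0.00999) = 0.1000
P = 2020 Pa, so δP = 0.1000 × 2020 = 202 Pa.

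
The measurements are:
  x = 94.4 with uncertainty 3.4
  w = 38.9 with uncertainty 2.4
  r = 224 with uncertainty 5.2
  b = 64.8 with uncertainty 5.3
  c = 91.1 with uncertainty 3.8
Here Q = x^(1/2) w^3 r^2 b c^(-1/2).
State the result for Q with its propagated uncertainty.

Products/powers → add relative errors in quadrature, weighted by exponent:
  (½·δx/x)² = (0.5×0.0360)² = 0.000324;  (3·δw/w)² = (3×0.0617)² = 0.0343;  (2·δr/r)² = (2×0.0232)² = 0.00216;  (1·δb/b)² = (1×0.0818)² = 0.00669;  (−½·δc/c)² = (-0.5×0.0417)² = 0.000435
δQ/Q = √(0.0439) = 0.209
Q = 1.95e+11, so δQ = 0.209 × 1.95e+11 = 4.08e+10.

(1.95 ± 0.408) × 10^11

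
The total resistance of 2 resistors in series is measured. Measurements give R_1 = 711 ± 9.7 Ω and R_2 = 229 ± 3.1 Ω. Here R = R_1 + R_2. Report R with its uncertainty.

940 ± 10.2 Ω

R is a linear combination, so absolute uncertainties add in quadrature:
  (δR_1)² = 94.1;  (δR_2)² = 9.61
δR = √(104) = 10.2 Ω
R = 940 Ω.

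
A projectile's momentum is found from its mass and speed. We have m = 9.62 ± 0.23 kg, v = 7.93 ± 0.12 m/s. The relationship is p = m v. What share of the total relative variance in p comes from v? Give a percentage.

(δp/p)² = (1·δm/m)² + (1·δv/v)²
  m term: (1×0.0239)² = 0.000572
  v term: (1×0.0151)² = 0.000229
Total = 0.000801. Share from v = 0.000229/0.000801 = 0.286.

28.6%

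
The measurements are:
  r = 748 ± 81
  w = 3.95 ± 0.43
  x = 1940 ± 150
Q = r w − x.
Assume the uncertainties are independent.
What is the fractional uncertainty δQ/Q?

Let p = r·w = 2950. δp/p = √((1·δr/r)² + (1·δw/w)²) = √(0.0117 + 0.0119) = 0.154, so δp = 454.
Q = p − x: δQ = √(δp² + δx²) = √(2.06e+05 + 22500) = 478
Q = 1010, so δQ/Q = 478/1010 = 0.471.

0.471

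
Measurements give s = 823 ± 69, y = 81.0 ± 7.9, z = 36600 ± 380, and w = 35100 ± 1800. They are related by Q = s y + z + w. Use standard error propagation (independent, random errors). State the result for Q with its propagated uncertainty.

(1.38 ± 0.0877) × 10^5

Let p = s·y = 66700. δp/p = √((1·δs/s)² + (1·δy/y)²) = √(0.00703 + 0.00951) = 0.129, so δp = 8570.
Q = p + z + w: δQ = √(δp² + δz² + δw²) = √(7.35e+07 + 1.44e+05 + 3.24e+06) = 8770
Q = 1.38e+05.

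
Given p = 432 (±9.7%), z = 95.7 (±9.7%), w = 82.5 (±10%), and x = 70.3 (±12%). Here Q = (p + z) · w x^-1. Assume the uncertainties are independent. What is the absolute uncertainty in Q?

109

Let u = p + z = 528. δu = √(δp² + δz²) = √(1760 + 86.2) = 42.9, so δu/u = 0.0813.
Q is then a monomial in u, w, x:
δQ/Q = √((δu/u)² + (1·δw/w)² + (-1·δx/x)²) = √(0.00662 + 0.0100 + 0.0144) = 0.176
Q = 619, so δQ = 0.176 × 619 = 109.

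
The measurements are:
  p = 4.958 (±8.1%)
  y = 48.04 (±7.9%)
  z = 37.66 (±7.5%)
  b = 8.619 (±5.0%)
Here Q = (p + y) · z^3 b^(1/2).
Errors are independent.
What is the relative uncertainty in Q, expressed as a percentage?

23.8%

Let u = p + y = 53.00. δu = √(δp² + δy²) = √(0.161 + 14.4) = 3.82, so δu/u = 0.0720.
Q is then a monomial in u, z, b:
δQ/Q = √((δu/u)² + (3·δz/z)² + (½·δb/b)²) = √(0.00519 + 0.0506 + 0.000625) = 0.238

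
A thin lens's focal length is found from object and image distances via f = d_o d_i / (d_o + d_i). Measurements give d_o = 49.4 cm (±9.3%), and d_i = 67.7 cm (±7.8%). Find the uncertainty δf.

1.80 cm

∂f/∂d_o = (d_i/(d_o+d_i))² = 0.334;  ∂f/∂d_i = (d_o/(d_o+d_i))² = 0.178
δf = √((∂f/∂d_o · δd_o)² + (∂f/∂d_i · δd_i)²) = √(2.36 + 0.883) = 1.80 cm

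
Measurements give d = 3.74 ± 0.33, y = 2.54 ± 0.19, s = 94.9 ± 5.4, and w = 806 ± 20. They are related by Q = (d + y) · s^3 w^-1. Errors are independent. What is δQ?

Let u = d + y = 6.28. δu = √(δd² + δy²) = √(0.109 + 0.0361) = 0.381, so δu/u = 0.0606.
Q is then a monomial in u, s, w:
δQ/Q = √((δu/u)² + (3·δs/s)² + (-1·δw/w)²) = √(0.00368 + 0.0291 + 0.000616) = 0.183
Q = 6660, so δQ = 0.183 × 6660 = 1220.

1220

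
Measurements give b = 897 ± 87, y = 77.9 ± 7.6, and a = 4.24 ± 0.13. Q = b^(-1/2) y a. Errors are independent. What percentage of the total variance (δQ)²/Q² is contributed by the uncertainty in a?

7.34%

(δQ/Q)² = (−½·δb/b)² + (1·δy/y)² + (1·δa/a)²
  b term: (-0.5×0.0970)² = 0.00235
  y term: (1×0.0976)² = 0.00952
  a term: (1×0.0307)² = 0.000940
Total = 0.0128. Share from a = 0.000940/0.0128 = 0.0734.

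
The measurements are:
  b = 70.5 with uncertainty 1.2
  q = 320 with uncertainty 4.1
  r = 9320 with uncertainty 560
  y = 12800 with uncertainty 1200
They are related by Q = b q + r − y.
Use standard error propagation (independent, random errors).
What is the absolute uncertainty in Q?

Let p = b·q = 22600. δp/p = √((1·δb/b)² + (1·δq/q)²) = √(0.000290 + 0.000164) = 0.0213, so δp = 481.
Q = p + r − y: δQ = √(δp² + δr² + δy²) = √(2.31e+05 + 3.14e+05 + 1.44e+06) = 1410

1410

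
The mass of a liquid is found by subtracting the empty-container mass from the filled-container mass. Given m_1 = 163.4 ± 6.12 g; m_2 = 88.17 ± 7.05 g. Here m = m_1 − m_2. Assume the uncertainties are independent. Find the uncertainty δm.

m is a linear combination, so absolute uncertainties add in quadrature:
  (δm_1)² = 37.5;  (δm_2)² = 49.7
δm = √(87.2) = 9.34 g

9.34 g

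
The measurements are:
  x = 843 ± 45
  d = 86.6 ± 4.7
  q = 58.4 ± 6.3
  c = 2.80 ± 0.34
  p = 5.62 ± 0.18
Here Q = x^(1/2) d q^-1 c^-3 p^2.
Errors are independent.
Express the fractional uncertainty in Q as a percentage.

Each factor contributes (exponent × relative error)² to (δQ/Q)²:
  (½·δx/x)² = (0.5×0.0534)² = 0.000712;  (1·δd/d)² = (1×0.0543)² = 0.00295;  (-1·δq/q)² = (-1×0.108)² = 0.0116;  (-3·δc/c)² = (-3×0.121)² = 0.133;  (2·δp/p)² = (2×0.0320)² = 0.00410
δQ/Q = √(0.152) = 0.390

39.0%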